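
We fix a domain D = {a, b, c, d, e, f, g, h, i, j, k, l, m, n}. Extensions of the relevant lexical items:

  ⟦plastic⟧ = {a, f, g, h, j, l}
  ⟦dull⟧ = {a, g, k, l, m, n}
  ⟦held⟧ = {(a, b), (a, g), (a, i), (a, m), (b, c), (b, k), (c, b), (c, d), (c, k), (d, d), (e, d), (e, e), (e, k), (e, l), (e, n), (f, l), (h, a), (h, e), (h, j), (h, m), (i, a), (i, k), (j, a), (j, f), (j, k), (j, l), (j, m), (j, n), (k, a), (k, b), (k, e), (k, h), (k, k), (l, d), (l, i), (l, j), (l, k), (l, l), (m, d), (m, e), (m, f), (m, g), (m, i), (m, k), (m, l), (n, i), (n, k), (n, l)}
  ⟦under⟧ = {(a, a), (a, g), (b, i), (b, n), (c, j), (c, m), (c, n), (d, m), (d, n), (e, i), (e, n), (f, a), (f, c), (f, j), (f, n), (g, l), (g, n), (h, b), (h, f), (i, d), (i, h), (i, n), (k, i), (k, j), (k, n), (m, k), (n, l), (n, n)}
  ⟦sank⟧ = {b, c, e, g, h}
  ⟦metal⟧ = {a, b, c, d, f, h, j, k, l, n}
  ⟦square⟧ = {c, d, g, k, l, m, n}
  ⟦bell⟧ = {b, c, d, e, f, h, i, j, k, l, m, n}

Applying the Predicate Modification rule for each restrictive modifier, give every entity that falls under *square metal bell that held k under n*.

⟦that held k⟧ = {x : ⟨x, k⟩ ∈ ⟦held⟧} = {b, c, e, i, j, k, l, m, n}
⟦under n⟧ = {x : ⟨x, n⟩ ∈ ⟦under⟧} = {b, c, d, e, f, g, i, k, n}
⟦bell⟧ = {b, c, d, e, f, h, i, j, k, l, m, n}
… ∩ ⟦that held k⟧ = {b, c, d, e, f, h, i, j, k, l, m, n} ∩ {b, c, e, i, j, k, l, m, n} = {b, c, e, i, j, k, l, m, n}
… ∩ ⟦under n⟧ = {b, c, e, i, j, k, l, m, n} ∩ {b, c, d, e, f, g, i, k, n} = {b, c, e, i, k, n}
… ∩ ⟦square⟧ = {b, c, e, i, k, n} ∩ {c, d, g, k, l, m, n} = {c, k, n}
… ∩ ⟦metal⟧ = {c, k, n} ∩ {a, b, c, d, f, h, j, k, l, n} = {c, k, n}
So ⟦square metal bell that held k under n⟧ = {c, k, n}.

{c, k, n}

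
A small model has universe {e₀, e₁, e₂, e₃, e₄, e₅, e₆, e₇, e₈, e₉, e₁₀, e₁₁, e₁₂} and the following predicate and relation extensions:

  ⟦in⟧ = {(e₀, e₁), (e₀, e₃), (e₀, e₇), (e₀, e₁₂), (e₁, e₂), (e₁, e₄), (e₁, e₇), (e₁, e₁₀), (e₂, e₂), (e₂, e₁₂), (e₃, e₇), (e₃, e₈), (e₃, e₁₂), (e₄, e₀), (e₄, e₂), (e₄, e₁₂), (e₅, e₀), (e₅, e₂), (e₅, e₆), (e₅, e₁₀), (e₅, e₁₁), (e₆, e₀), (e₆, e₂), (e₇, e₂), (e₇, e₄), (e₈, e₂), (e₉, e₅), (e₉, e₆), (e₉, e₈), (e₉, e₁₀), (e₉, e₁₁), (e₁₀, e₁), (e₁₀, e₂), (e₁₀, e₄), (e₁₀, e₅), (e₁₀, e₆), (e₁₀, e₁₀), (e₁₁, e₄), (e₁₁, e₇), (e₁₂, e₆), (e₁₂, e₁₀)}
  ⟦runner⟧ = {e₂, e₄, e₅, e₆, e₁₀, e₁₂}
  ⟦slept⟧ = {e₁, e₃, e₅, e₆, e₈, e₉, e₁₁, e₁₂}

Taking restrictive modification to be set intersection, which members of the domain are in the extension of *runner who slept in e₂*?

⟦who slept⟧ = ⟦slept⟧ = {e₁, e₃, e₅, e₆, e₈, e₉, e₁₁, e₁₂}
⟦in e₂⟧ = {x : ⟨x, e₂⟩ ∈ ⟦in⟧} = {e₁, e₂, e₄, e₅, e₆, e₇, e₈, e₁₀}
⟦runner⟧ = {e₂, e₄, e₅, e₆, e₁₀, e₁₂}
… ∩ ⟦who slept⟧ = {e₂, e₄, e₅, e₆, e₁₀, e₁₂} ∩ {e₁, e₃, e₅, e₆, e₈, e₉, e₁₁, e₁₂} = {e₅, e₆, e₁₂}
… ∩ ⟦in e₂⟧ = {e₅, e₆, e₁₂} ∩ {e₁, e₂, e₄, e₅, e₆, e₇, e₈, e₁₀} = {e₅, e₆}
So ⟦runner who slept in e₂⟧ = {e₅, e₆}.

{e₅, e₆}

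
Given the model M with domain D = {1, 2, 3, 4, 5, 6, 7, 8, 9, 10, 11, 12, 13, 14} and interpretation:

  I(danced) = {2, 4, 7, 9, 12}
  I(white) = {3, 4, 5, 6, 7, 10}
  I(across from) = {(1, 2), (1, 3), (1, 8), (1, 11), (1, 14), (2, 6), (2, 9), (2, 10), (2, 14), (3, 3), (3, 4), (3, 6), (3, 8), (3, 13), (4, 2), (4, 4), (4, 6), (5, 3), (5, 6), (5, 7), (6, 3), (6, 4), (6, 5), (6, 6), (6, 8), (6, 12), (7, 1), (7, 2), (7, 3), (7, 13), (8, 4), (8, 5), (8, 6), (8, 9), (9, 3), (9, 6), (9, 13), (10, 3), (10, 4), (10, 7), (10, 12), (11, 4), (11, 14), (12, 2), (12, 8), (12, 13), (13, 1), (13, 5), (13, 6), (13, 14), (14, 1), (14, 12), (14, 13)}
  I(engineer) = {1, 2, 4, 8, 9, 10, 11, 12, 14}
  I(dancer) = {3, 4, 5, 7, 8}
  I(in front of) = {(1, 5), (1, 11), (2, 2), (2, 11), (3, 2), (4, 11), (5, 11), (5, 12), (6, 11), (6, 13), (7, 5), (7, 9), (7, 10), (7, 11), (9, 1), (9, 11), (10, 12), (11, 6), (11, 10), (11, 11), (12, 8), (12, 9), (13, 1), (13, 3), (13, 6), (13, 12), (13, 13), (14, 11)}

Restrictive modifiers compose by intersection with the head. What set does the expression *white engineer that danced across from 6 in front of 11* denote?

{4}

⟦that danced⟧ = ⟦danced⟧ = {2, 4, 7, 9, 12}
⟦across from 6⟧ = {x : ⟨x, 6⟩ ∈ ⟦across from⟧} = {2, 3, 4, 5, 6, 8, 9, 13}
⟦in front of 11⟧ = {x : ⟨x, 11⟩ ∈ ⟦in front of⟧} = {1, 2, 4, 5, 6, 7, 9, 11, 14}
⟦engineer⟧ = {1, 2, 4, 8, 9, 10, 11, 12, 14}
… ∩ ⟦that danced⟧ = {1, 2, 4, 8, 9, 10, 11, 12, 14} ∩ {2, 4, 7, 9, 12} = {2, 4, 9, 12}
… ∩ ⟦across from 6⟧ = {2, 4, 9, 12} ∩ {2, 3, 4, 5, 6, 8, 9, 13} = {2, 4, 9}
… ∩ ⟦in front of 11⟧ = {2, 4, 9} ∩ {1, 2, 4, 5, 6, 7, 9, 11, 14} = {2, 4, 9}
… ∩ ⟦white⟧ = {2, 4, 9} ∩ {3, 4, 5, 6, 7, 10} = {4}
So ⟦white engineer that danced across from 6 in front of 11⟧ = {4}.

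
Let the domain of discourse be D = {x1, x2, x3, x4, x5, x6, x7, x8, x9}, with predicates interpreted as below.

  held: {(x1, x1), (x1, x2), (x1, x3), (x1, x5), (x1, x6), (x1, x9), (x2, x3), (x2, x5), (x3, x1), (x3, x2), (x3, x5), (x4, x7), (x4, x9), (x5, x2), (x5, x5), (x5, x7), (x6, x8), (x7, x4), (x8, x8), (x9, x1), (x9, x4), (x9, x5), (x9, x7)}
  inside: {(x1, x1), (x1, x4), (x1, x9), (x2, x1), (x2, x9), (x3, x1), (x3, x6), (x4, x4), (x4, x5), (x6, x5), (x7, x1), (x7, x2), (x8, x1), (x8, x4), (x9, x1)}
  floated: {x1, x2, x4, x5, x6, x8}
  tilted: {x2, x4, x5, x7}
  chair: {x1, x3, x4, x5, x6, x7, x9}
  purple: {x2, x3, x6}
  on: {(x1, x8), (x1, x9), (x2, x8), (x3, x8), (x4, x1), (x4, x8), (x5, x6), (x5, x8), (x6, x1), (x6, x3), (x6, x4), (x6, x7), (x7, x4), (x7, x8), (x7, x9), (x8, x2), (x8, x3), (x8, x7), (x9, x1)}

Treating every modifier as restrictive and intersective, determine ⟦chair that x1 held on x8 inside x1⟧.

{x1, x3}

⟦that x1 held⟧ = {x : ⟨x1, x⟩ ∈ ⟦held⟧} = {x1, x2, x3, x5, x6, x9}
⟦on x8⟧ = {x : ⟨x, x8⟩ ∈ ⟦on⟧} = {x1, x2, x3, x4, x5, x7}
⟦inside x1⟧ = {x : ⟨x, x1⟩ ∈ ⟦inside⟧} = {x1, x2, x3, x7, x8, x9}
⟦chair⟧ = {x1, x3, x4, x5, x6, x7, x9}
… ∩ ⟦that x1 held⟧ = {x1, x3, x4, x5, x6, x7, x9} ∩ {x1, x2, x3, x5, x6, x9} = {x1, x3, x5, x6, x9}
… ∩ ⟦on x8⟧ = {x1, x3, x5, x6, x9} ∩ {x1, x2, x3, x4, x5, x7} = {x1, x3, x5}
… ∩ ⟦inside x1⟧ = {x1, x3, x5} ∩ {x1, x2, x3, x7, x8, x9} = {x1, x3}
So ⟦chair that x1 held on x8 inside x1⟧ = {x1, x3}.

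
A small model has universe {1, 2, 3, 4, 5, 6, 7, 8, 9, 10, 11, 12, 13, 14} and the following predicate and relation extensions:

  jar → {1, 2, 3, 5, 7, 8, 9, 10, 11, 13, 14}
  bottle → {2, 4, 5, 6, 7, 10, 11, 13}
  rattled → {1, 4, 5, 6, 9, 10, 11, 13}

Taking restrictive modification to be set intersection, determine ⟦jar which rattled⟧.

{1, 5, 9, 10, 11, 13}

⟦which rattled⟧ = ⟦rattled⟧ = {1, 4, 5, 6, 9, 10, 11, 13}
⟦jar⟧ = {1, 2, 3, 5, 7, 8, 9, 10, 11, 13, 14}
… ∩ ⟦which rattled⟧ = {1, 2, 3, 5, 7, 8, 9, 10, 11, 13, 14} ∩ {1, 4, 5, 6, 9, 10, 11, 13} = {1, 5, 9, 10, 11, 13}
So ⟦jar which rattled⟧ = {1, 5, 9, 10, 11, 13}.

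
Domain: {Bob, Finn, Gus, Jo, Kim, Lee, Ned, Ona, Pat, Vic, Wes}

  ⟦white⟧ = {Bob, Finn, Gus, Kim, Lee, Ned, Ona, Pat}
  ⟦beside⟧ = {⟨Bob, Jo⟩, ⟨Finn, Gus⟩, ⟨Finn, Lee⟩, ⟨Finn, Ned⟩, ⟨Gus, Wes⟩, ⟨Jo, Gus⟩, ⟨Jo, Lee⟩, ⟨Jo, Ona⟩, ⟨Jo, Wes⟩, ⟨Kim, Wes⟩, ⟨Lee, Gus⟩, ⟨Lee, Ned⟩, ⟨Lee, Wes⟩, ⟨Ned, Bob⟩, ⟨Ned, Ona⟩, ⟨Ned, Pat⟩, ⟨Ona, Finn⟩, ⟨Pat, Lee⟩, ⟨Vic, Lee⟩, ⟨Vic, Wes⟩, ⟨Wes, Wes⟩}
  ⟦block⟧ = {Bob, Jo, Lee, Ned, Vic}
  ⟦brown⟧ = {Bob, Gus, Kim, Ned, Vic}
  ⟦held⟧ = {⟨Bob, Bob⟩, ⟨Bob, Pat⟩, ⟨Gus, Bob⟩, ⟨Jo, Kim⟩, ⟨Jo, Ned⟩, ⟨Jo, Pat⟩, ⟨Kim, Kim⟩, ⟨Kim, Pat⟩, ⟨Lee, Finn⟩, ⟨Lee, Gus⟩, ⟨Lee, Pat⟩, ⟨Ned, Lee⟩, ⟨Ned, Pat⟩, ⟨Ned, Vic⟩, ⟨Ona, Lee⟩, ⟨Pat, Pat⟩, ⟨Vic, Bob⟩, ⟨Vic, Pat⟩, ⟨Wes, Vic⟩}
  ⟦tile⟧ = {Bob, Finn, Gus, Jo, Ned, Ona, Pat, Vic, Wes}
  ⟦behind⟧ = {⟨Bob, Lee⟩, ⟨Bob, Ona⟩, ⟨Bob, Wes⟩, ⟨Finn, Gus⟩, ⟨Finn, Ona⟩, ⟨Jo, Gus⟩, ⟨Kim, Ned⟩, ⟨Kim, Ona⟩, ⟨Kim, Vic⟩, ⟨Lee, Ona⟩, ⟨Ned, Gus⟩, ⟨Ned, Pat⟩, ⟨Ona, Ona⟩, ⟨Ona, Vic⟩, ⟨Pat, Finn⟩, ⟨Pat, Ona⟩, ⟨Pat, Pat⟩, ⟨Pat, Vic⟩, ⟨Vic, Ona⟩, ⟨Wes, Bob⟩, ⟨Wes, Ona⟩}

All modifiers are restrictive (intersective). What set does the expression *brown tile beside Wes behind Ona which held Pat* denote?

⟦beside Wes⟧ = {x : ⟨x, Wes⟩ ∈ ⟦beside⟧} = {Gus, Jo, Kim, Lee, Vic, Wes}
⟦behind Ona⟧ = {x : ⟨x, Ona⟩ ∈ ⟦behind⟧} = {Bob, Finn, Kim, Lee, Ona, Pat, Vic, Wes}
⟦which held Pat⟧ = {x : ⟨x, Pat⟩ ∈ ⟦held⟧} = {Bob, Jo, Kim, Lee, Ned, Pat, Vic}
⟦tile⟧ = {Bob, Finn, Gus, Jo, Ned, Ona, Pat, Vic, Wes}
… ∩ ⟦beside Wes⟧ = {Bob, Finn, Gus, Jo, Ned, Ona, Pat, Vic, Wes} ∩ {Gus, Jo, Kim, Lee, Vic, Wes} = {Gus, Jo, Vic, Wes}
… ∩ ⟦behind Ona⟧ = {Gus, Jo, Vic, Wes} ∩ {Bob, Finn, Kim, Lee, Ona, Pat, Vic, Wes} = {Vic, Wes}
… ∩ ⟦which held Pat⟧ = {Vic, Wes} ∩ {Bob, Jo, Kim, Lee, Ned, Pat, Vic} = {Vic}
… ∩ ⟦brown⟧ = {Vic} ∩ {Bob, Gus, Kim, Ned, Vic} = {Vic}
So ⟦brown tile beside Wes behind Ona which held Pat⟧ = {Vic}.

{Vic}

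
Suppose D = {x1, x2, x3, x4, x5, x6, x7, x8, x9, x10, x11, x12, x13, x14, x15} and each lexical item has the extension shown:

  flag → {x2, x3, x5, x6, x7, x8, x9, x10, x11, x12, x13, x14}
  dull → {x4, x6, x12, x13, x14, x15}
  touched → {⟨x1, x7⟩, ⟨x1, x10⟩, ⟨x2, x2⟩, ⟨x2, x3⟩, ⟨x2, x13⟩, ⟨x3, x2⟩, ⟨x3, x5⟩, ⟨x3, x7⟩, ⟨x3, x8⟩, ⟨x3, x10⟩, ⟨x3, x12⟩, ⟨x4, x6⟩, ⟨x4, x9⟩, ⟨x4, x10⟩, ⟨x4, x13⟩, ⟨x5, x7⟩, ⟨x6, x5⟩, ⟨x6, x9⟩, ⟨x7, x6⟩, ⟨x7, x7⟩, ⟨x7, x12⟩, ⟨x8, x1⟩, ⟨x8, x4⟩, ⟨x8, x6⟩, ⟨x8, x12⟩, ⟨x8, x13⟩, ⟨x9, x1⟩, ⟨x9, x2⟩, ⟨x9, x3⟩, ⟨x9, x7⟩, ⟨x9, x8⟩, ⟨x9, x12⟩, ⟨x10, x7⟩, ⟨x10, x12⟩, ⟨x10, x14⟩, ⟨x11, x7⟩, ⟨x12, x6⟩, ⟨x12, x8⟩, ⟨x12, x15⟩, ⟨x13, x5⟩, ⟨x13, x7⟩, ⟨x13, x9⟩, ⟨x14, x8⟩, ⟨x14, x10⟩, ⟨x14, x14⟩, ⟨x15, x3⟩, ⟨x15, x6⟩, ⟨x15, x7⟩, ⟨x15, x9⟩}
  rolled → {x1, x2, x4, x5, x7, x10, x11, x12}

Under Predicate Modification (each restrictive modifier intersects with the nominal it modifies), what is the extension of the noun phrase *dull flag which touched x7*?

{x13}

⟦which touched x7⟧ = {x : ⟨x, x7⟩ ∈ ⟦touched⟧} = {x1, x3, x5, x7, x9, x10, x11, x13, x15}
⟦flag⟧ = {x2, x3, x5, x6, x7, x8, x9, x10, x11, x12, x13, x14}
… ∩ ⟦which touched x7⟧ = {x2, x3, x5, x6, x7, x8, x9, x10, x11, x12, x13, x14} ∩ {x1, x3, x5, x7, x9, x10, x11, x13, x15} = {x3, x5, x7, x9, x10, x11, x13}
… ∩ ⟦dull⟧ = {x3, x5, x7, x9, x10, x11, x13} ∩ {x4, x6, x12, x13, x14, x15} = {x13}
So ⟦dull flag which touched x7⟧ = {x13}.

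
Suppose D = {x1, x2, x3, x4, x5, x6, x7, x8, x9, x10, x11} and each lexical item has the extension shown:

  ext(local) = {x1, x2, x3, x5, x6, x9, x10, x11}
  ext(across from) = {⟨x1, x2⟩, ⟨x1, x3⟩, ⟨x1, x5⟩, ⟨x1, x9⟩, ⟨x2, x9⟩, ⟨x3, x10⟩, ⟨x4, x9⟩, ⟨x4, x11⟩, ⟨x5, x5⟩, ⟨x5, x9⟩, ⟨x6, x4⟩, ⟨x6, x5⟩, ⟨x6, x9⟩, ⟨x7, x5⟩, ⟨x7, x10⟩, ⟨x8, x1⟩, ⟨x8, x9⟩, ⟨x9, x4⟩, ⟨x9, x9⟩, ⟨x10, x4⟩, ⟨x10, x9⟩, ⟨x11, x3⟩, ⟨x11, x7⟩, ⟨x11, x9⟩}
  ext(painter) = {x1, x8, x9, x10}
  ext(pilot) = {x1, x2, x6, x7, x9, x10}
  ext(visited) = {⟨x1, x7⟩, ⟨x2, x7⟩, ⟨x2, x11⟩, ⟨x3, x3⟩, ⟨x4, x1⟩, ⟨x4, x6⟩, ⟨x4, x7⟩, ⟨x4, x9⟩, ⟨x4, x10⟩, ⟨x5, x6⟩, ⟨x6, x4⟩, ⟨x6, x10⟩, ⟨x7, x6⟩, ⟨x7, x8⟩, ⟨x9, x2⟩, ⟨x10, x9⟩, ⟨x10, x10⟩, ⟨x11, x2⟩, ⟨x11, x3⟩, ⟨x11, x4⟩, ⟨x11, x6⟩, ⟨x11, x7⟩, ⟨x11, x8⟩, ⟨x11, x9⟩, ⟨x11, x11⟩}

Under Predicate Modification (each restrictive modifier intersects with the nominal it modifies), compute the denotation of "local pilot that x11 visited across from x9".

{x2, x6, x9}

⟦that x11 visited⟧ = {x : ⟨x11, x⟩ ∈ ⟦visited⟧} = {x2, x3, x4, x6, x7, x8, x9, x11}
⟦across from x9⟧ = {x : ⟨x, x9⟩ ∈ ⟦across from⟧} = {x1, x2, x4, x5, x6, x8, x9, x10, x11}
⟦pilot⟧ = {x1, x2, x6, x7, x9, x10}
… ∩ ⟦that x11 visited⟧ = {x1, x2, x6, x7, x9, x10} ∩ {x2, x3, x4, x6, x7, x8, x9, x11} = {x2, x6, x7, x9}
… ∩ ⟦across from x9⟧ = {x2, x6, x7, x9} ∩ {x1, x2, x4, x5, x6, x8, x9, x10, x11} = {x2, x6, x9}
… ∩ ⟦local⟧ = {x2, x6, x9} ∩ {x1, x2, x3, x5, x6, x9, x10, x11} = {x2, x6, x9}
So ⟦local pilot that x11 visited across from x9⟧ = {x2, x6, x9}.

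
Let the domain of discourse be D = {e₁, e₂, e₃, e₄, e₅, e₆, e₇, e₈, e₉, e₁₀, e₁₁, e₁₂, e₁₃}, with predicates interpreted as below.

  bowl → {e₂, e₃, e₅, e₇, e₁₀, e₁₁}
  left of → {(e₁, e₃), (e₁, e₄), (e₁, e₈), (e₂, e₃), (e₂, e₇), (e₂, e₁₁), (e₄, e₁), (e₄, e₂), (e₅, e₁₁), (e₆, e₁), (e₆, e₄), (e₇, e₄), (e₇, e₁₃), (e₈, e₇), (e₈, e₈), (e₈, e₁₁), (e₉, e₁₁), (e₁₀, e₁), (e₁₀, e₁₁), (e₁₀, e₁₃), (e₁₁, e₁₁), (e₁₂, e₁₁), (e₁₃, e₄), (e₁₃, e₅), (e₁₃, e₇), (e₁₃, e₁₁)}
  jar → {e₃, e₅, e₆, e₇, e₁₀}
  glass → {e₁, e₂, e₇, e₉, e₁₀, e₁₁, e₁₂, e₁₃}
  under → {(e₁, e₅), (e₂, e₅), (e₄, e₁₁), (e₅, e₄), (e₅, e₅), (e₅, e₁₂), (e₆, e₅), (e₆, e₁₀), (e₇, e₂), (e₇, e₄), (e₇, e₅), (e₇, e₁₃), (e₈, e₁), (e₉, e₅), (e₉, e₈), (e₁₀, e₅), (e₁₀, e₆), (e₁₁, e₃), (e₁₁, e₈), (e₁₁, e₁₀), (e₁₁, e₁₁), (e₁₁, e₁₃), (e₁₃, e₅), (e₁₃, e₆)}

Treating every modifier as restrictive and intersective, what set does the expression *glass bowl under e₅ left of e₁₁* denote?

{e₂, e₁₀}

⟦under e₅⟧ = {x : ⟨x, e₅⟩ ∈ ⟦under⟧} = {e₁, e₂, e₅, e₆, e₇, e₉, e₁₀, e₁₃}
⟦left of e₁₁⟧ = {x : ⟨x, e₁₁⟩ ∈ ⟦left of⟧} = {e₂, e₅, e₈, e₉, e₁₀, e₁₁, e₁₂, e₁₃}
⟦bowl⟧ = {e₂, e₃, e₅, e₇, e₁₀, e₁₁}
… ∩ ⟦under e₅⟧ = {e₂, e₃, e₅, e₇, e₁₀, e₁₁} ∩ {e₁, e₂, e₅, e₆, e₇, e₉, e₁₀, e₁₃} = {e₂, e₅, e₇, e₁₀}
… ∩ ⟦left of e₁₁⟧ = {e₂, e₅, e₇, e₁₀} ∩ {e₂, e₅, e₈, e₉, e₁₀, e₁₁, e₁₂, e₁₃} = {e₂, e₅, e₁₀}
… ∩ ⟦glass⟧ = {e₂, e₅, e₁₀} ∩ {e₁, e₂, e₇, e₉, e₁₀, e₁₁, e₁₂, e₁₃} = {e₂, e₁₀}
So ⟦glass bowl under e₅ left of e₁₁⟧ = {e₂, e₁₀}.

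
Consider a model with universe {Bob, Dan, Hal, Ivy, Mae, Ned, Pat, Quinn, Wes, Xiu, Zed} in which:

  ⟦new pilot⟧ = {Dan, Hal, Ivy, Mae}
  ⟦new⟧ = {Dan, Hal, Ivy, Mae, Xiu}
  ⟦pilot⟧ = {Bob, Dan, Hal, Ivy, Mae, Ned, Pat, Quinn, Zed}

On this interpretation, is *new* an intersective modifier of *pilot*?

⟦new⟧ ∩ ⟦pilot⟧ = {Dan, Hal, Ivy, Mae, Xiu} ∩ {Bob, Dan, Hal, Ivy, Mae, Ned, Pat, Quinn, Zed} = {Dan, Hal, Ivy, Mae}
Observed ⟦new pilot⟧ = {Dan, Hal, Ivy, Mae}.
These coincide, so the modifier is intersective here.

yes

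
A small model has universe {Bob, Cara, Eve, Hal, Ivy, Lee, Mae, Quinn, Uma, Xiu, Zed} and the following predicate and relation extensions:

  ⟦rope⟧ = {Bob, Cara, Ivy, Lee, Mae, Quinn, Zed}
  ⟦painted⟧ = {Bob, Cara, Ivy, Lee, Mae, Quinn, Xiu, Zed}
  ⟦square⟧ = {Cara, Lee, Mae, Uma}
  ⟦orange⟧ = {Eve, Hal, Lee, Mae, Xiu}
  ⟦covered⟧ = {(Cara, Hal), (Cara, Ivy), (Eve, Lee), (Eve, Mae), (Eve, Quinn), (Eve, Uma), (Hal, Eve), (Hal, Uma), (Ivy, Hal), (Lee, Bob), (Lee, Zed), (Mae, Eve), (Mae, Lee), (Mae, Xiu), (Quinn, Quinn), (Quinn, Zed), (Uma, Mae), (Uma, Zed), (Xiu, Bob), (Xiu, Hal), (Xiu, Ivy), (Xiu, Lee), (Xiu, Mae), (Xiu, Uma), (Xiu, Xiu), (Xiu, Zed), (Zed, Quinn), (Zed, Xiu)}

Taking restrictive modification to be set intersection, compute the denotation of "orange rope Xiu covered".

⟦Xiu covered⟧ = {x : ⟨Xiu, x⟩ ∈ ⟦covered⟧} = {Bob, Hal, Ivy, Lee, Mae, Uma, Xiu, Zed}
⟦rope⟧ = {Bob, Cara, Ivy, Lee, Mae, Quinn, Zed}
… ∩ ⟦Xiu covered⟧ = {Bob, Cara, Ivy, Lee, Mae, Quinn, Zed} ∩ {Bob, Hal, Ivy, Lee, Mae, Uma, Xiu, Zed} = {Bob, Ivy, Lee, Mae, Zed}
… ∩ ⟦orange⟧ = {Bob, Ivy, Lee, Mae, Zed} ∩ {Eve, Hal, Lee, Mae, Xiu} = {Lee, Mae}
So ⟦orange rope Xiu covered⟧ = {Lee, Mae}.

{Lee, Mae}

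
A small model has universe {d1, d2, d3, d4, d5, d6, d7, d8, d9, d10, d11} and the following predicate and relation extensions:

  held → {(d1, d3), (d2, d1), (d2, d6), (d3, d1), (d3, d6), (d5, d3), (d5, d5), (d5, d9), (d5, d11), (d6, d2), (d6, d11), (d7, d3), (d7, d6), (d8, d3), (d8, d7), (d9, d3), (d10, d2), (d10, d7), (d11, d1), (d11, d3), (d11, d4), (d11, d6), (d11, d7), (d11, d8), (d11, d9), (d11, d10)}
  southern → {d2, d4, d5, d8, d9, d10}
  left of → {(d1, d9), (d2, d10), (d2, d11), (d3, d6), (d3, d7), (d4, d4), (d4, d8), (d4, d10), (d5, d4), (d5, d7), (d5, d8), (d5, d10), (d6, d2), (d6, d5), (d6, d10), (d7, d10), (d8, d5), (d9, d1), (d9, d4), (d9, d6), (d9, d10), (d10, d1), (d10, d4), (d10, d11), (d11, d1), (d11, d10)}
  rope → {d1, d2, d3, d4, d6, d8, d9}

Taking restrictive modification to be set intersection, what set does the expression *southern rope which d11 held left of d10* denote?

{d4, d9}

⟦which d11 held⟧ = {x : ⟨d11, x⟩ ∈ ⟦held⟧} = {d1, d3, d4, d6, d7, d8, d9, d10}
⟦left of d10⟧ = {x : ⟨x, d10⟩ ∈ ⟦left of⟧} = {d2, d4, d5, d6, d7, d9, d11}
⟦rope⟧ = {d1, d2, d3, d4, d6, d8, d9}
… ∩ ⟦which d11 held⟧ = {d1, d2, d3, d4, d6, d8, d9} ∩ {d1, d3, d4, d6, d7, d8, d9, d10} = {d1, d3, d4, d6, d8, d9}
… ∩ ⟦left of d10⟧ = {d1, d3, d4, d6, d8, d9} ∩ {d2, d4, d5, d6, d7, d9, d11} = {d4, d6, d9}
… ∩ ⟦southern⟧ = {d4, d6, d9} ∩ {d2, d4, d5, d8, d9, d10} = {d4, d9}
So ⟦southern rope which d11 held left of d10⟧ = {d4, d9}.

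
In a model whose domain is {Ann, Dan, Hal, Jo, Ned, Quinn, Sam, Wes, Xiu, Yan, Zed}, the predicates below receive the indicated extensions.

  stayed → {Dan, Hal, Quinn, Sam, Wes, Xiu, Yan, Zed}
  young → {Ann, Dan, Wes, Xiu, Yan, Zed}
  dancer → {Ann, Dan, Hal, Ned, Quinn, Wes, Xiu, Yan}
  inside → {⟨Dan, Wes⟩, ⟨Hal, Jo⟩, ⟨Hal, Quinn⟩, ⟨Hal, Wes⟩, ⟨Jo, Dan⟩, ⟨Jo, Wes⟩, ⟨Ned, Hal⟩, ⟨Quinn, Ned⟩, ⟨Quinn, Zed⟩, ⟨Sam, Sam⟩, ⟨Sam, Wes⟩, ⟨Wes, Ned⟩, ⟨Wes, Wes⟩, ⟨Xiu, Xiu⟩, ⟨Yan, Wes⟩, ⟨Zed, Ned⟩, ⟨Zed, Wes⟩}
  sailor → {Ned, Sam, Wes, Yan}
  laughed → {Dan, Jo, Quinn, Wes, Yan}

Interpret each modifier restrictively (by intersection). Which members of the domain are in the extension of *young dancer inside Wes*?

⟦inside Wes⟧ = {x : ⟨x, Wes⟩ ∈ ⟦inside⟧} = {Dan, Hal, Jo, Sam, Wes, Yan, Zed}
⟦dancer⟧ = {Ann, Dan, Hal, Ned, Quinn, Wes, Xiu, Yan}
… ∩ ⟦inside Wes⟧ = {Ann, Dan, Hal, Ned, Quinn, Wes, Xiu, Yan} ∩ {Dan, Hal, Jo, Sam, Wes, Yan, Zed} = {Dan, Hal, Wes, Yan}
… ∩ ⟦young⟧ = {Dan, Hal, Wes, Yan} ∩ {Ann, Dan, Wes, Xiu, Yan, Zed} = {Dan, Wes, Yan}
So ⟦young dancer inside Wes⟧ = {Dan, Wes, Yan}.

{Dan, Wes, Yan}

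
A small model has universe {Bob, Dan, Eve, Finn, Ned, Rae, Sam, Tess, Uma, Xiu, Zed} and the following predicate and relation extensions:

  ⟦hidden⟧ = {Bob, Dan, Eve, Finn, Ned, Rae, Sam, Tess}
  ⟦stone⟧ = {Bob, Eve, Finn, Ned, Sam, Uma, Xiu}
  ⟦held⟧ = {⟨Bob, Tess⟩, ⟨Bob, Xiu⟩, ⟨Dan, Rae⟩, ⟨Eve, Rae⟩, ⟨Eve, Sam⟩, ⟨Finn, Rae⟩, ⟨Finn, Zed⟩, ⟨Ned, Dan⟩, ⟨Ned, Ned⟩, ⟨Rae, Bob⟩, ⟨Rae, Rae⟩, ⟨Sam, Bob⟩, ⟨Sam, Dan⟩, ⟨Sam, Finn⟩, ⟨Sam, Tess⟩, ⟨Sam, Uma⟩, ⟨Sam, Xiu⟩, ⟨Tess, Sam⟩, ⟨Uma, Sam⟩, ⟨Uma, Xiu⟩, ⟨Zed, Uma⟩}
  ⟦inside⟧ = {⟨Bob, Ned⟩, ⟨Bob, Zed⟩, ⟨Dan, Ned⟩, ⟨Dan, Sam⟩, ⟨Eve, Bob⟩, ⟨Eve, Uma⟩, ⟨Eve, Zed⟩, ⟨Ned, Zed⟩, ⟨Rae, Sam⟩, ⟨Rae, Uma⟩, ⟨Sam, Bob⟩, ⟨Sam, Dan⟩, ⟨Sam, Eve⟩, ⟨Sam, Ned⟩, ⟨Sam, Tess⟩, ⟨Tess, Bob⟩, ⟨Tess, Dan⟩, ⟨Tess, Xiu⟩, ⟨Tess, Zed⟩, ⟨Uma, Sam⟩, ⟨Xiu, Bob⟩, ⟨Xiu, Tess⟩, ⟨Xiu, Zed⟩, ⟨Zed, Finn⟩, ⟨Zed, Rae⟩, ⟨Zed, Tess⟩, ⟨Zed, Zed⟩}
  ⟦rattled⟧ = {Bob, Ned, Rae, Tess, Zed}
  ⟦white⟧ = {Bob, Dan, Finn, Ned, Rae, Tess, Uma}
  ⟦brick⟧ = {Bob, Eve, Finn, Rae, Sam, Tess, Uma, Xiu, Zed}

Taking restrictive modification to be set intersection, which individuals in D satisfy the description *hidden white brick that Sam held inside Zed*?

{Bob, Tess}

⟦that Sam held⟧ = {x : ⟨Sam, x⟩ ∈ ⟦held⟧} = {Bob, Dan, Finn, Tess, Uma, Xiu}
⟦inside Zed⟧ = {x : ⟨x, Zed⟩ ∈ ⟦inside⟧} = {Bob, Eve, Ned, Tess, Xiu, Zed}
⟦brick⟧ = {Bob, Eve, Finn, Rae, Sam, Tess, Uma, Xiu, Zed}
… ∩ ⟦that Sam held⟧ = {Bob, Eve, Finn, Rae, Sam, Tess, Uma, Xiu, Zed} ∩ {Bob, Dan, Finn, Tess, Uma, Xiu} = {Bob, Finn, Tess, Uma, Xiu}
… ∩ ⟦inside Zed⟧ = {Bob, Finn, Tess, Uma, Xiu} ∩ {Bob, Eve, Ned, Tess, Xiu, Zed} = {Bob, Tess, Xiu}
… ∩ ⟦hidden⟧ = {Bob, Tess, Xiu} ∩ {Bob, Dan, Eve, Finn, Ned, Rae, Sam, Tess} = {Bob, Tess}
… ∩ ⟦white⟧ = {Bob, Tess} ∩ {Bob, Dan, Finn, Ned, Rae, Tess, Uma} = {Bob, Tess}
So ⟦hidden white brick that Sam held inside Zed⟧ = {Bob, Tess}.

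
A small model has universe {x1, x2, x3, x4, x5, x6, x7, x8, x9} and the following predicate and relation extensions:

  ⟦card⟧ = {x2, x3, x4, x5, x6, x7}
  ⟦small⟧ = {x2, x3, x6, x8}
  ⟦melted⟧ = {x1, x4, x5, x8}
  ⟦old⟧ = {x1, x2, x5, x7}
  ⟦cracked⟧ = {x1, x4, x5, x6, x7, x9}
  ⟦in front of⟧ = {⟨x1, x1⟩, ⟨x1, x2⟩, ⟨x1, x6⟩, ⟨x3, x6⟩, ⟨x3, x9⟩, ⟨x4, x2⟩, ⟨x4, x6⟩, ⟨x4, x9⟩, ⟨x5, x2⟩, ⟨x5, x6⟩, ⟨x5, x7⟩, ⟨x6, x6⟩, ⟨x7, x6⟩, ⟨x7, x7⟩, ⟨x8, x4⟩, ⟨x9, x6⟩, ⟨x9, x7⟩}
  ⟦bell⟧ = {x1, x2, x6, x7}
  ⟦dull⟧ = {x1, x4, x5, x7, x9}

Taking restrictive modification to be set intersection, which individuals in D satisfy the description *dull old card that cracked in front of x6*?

{x5, x7}

⟦that cracked⟧ = ⟦cracked⟧ = {x1, x4, x5, x6, x7, x9}
⟦in front of x6⟧ = {x : ⟨x, x6⟩ ∈ ⟦in front of⟧} = {x1, x3, x4, x5, x6, x7, x9}
⟦card⟧ = {x2, x3, x4, x5, x6, x7}
… ∩ ⟦that cracked⟧ = {x2, x3, x4, x5, x6, x7} ∩ {x1, x4, x5, x6, x7, x9} = {x4, x5, x6, x7}
… ∩ ⟦in front of x6⟧ = {x4, x5, x6, x7} ∩ {x1, x3, x4, x5, x6, x7, x9} = {x4, x5, x6, x7}
… ∩ ⟦dull⟧ = {x4, x5, x6, x7} ∩ {x1, x4, x5, x7, x9} = {x4, x5, x7}
… ∩ ⟦old⟧ = {x4, x5, x7} ∩ {x1, x2, x5, x7} = {x5, x7}
So ⟦dull old card that cracked in front of x6⟧ = {x5, x7}.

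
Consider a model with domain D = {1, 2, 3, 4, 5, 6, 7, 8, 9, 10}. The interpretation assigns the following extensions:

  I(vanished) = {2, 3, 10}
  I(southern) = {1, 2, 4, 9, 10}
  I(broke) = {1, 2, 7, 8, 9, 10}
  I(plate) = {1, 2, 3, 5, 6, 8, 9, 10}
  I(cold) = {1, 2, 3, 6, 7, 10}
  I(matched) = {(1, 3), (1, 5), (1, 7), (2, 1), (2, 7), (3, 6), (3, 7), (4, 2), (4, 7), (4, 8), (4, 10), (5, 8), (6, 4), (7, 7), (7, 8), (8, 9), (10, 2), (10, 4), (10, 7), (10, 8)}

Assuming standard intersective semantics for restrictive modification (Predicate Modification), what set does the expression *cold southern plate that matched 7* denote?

⟦that matched 7⟧ = {x : ⟨x, 7⟩ ∈ ⟦matched⟧} = {1, 2, 3, 4, 7, 10}
⟦plate⟧ = {1, 2, 3, 5, 6, 8, 9, 10}
… ∩ ⟦that matched 7⟧ = {1, 2, 3, 5, 6, 8, 9, 10} ∩ {1, 2, 3, 4, 7, 10} = {1, 2, 3, 10}
… ∩ ⟦cold⟧ = {1, 2, 3, 10} ∩ {1, 2, 3, 6, 7, 10} = {1, 2, 3, 10}
… ∩ ⟦southern⟧ = {1, 2, 3, 10} ∩ {1, 2, 4, 9, 10} = {1, 2, 10}
So ⟦cold southern plate that matched 7⟧ = {1, 2, 10}.

{1, 2, 10}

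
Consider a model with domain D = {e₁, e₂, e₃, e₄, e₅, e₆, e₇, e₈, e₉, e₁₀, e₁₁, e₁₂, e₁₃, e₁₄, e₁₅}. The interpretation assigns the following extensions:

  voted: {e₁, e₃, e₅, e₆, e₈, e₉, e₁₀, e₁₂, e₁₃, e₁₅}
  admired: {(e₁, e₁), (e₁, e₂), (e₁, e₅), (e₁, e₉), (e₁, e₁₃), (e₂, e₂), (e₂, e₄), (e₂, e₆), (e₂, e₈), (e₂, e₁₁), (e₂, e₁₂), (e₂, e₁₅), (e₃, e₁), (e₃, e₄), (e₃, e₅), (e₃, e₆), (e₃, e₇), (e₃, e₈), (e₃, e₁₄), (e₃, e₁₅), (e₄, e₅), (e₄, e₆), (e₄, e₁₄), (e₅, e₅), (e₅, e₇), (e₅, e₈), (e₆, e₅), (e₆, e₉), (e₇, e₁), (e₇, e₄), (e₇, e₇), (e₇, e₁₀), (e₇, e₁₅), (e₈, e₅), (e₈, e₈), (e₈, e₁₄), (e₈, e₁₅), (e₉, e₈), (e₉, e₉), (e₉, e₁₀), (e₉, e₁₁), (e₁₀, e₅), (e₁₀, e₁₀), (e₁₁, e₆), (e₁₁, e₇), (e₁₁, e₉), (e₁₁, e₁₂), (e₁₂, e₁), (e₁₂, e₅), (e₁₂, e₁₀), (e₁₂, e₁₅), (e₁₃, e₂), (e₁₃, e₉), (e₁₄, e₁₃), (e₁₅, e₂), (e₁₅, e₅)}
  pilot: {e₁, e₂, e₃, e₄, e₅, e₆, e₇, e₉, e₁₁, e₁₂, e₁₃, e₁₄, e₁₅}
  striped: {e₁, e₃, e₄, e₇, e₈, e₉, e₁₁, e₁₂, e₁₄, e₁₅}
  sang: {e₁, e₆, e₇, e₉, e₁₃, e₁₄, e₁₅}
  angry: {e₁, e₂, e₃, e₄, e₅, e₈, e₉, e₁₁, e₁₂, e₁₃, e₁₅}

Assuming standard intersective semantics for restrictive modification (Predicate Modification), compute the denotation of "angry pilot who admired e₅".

⟦who admired e₅⟧ = {x : ⟨x, e₅⟩ ∈ ⟦admired⟧} = {e₁, e₃, e₄, e₅, e₆, e₈, e₁₀, e₁₂, e₁₅}
⟦pilot⟧ = {e₁, e₂, e₃, e₄, e₅, e₆, e₇, e₉, e₁₁, e₁₂, e₁₃, e₁₄, e₁₅}
… ∩ ⟦who admired e₅⟧ = {e₁, e₂, e₃, e₄, e₅, e₆, e₇, e₉, e₁₁, e₁₂, e₁₃, e₁₄, e₁₅} ∩ {e₁, e₃, e₄, e₅, e₆, e₈, e₁₀, e₁₂, e₁₅} = {e₁, e₃, e₄, e₅, e₆, e₁₂, e₁₅}
… ∩ ⟦angry⟧ = {e₁, e₃, e₄, e₅, e₆, e₁₂, e₁₅} ∩ {e₁, e₂, e₃, e₄, e₅, e₈, e₉, e₁₁, e₁₂, e₁₃, e₁₅} = {e₁, e₃, e₄, e₅, e₁₂, e₁₅}
So ⟦angry pilot who admired e₅⟧ = {e₁, e₃, e₄, e₅, e₁₂, e₁₅}.

{e₁, e₃, e₄, e₅, e₁₂, e₁₅}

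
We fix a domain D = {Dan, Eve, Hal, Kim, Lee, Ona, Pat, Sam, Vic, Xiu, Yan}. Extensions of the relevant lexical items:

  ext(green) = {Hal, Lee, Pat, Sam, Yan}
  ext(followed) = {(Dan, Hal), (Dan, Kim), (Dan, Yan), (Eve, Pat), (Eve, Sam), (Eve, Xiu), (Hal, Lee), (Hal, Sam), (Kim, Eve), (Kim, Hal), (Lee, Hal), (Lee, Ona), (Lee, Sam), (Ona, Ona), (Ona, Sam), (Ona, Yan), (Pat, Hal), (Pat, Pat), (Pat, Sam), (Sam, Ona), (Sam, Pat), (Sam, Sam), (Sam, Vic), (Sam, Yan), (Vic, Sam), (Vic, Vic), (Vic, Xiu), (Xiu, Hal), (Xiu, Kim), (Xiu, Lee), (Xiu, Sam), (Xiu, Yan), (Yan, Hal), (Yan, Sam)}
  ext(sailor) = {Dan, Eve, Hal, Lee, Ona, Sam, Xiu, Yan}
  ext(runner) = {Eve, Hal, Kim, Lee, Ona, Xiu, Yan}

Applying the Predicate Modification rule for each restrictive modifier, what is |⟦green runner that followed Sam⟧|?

3

⟦that followed Sam⟧ = {x : ⟨x, Sam⟩ ∈ ⟦followed⟧} = {Eve, Hal, Lee, Ona, Pat, Sam, Vic, Xiu, Yan}
⟦runner⟧ = {Eve, Hal, Kim, Lee, Ona, Xiu, Yan}
… ∩ ⟦that followed Sam⟧ = {Eve, Hal, Kim, Lee, Ona, Xiu, Yan} ∩ {Eve, Hal, Lee, Ona, Pat, Sam, Vic, Xiu, Yan} = {Eve, Hal, Lee, Ona, Xiu, Yan}
… ∩ ⟦green⟧ = {Eve, Hal, Lee, Ona, Xiu, Yan} ∩ {Hal, Lee, Pat, Sam, Yan} = {Hal, Lee, Yan}
⟦green runner that followed Sam⟧ = {Hal, Lee, Yan}, so the cardinality is 3.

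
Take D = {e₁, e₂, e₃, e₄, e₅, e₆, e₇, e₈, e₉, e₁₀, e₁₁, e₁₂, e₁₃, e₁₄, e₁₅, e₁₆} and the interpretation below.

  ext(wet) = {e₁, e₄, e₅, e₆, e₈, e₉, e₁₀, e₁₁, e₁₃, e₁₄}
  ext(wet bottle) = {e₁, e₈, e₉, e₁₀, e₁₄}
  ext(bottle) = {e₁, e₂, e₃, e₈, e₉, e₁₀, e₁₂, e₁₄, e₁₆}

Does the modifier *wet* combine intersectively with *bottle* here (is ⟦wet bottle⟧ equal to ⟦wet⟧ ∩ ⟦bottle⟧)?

⟦wet⟧ ∩ ⟦bottle⟧ = {e₁, e₄, e₅, e₆, e₈, e₉, e₁₀, e₁₁, e₁₃, e₁₄} ∩ {e₁, e₂, e₃, e₈, e₉, e₁₀, e₁₂, e₁₄, e₁₆} = {e₁, e₈, e₉, e₁₀, e₁₄}
Observed ⟦wet bottle⟧ = {e₁, e₈, e₉, e₁₀, e₁₄}.
These coincide, so the modifier is intersective here.

yes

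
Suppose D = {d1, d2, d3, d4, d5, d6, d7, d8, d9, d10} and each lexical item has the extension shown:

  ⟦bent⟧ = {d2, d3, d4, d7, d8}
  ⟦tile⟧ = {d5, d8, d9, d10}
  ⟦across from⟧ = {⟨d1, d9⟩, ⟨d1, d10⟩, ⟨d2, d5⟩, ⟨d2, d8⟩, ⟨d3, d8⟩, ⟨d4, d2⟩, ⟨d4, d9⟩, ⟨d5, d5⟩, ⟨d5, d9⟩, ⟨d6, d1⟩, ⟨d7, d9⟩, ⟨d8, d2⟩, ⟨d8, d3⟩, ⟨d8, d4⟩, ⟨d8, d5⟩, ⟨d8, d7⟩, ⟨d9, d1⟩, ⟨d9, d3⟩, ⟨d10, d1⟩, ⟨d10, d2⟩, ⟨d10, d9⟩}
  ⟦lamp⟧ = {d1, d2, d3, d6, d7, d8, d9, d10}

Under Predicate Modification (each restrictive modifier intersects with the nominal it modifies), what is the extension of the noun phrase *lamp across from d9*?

⟦across from d9⟧ = {x : ⟨x, d9⟩ ∈ ⟦across from⟧} = {d1, d4, d5, d7, d10}
⟦lamp⟧ = {d1, d2, d3, d6, d7, d8, d9, d10}
… ∩ ⟦across from d9⟧ = {d1, d2, d3, d6, d7, d8, d9, d10} ∩ {d1, d4, d5, d7, d10} = {d1, d7, d10}
So ⟦lamp across from d9⟧ = {d1, d7, d10}.

{d1, d7, d10}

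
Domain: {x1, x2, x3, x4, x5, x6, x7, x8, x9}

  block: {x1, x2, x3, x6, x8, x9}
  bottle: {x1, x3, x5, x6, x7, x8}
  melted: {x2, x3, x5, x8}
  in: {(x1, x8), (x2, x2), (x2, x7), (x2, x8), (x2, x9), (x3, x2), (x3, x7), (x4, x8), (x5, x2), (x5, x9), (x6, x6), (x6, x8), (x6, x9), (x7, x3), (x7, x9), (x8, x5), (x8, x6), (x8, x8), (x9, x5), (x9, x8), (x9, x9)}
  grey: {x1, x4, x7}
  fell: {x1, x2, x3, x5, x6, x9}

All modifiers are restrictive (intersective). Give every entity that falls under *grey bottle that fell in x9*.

∅

⟦that fell⟧ = ⟦fell⟧ = {x1, x2, x3, x5, x6, x9}
⟦in x9⟧ = {x : ⟨x, x9⟩ ∈ ⟦in⟧} = {x2, x5, x6, x7, x9}
⟦bottle⟧ = {x1, x3, x5, x6, x7, x8}
… ∩ ⟦that fell⟧ = {x1, x3, x5, x6, x7, x8} ∩ {x1, x2, x3, x5, x6, x9} = {x1, x3, x5, x6}
… ∩ ⟦in x9⟧ = {x1, x3, x5, x6} ∩ {x2, x5, x6, x7, x9} = {x5, x6}
… ∩ ⟦grey⟧ = {x5, x6} ∩ {x1, x4, x7} = ∅
So ⟦grey bottle that fell in x9⟧ = ∅.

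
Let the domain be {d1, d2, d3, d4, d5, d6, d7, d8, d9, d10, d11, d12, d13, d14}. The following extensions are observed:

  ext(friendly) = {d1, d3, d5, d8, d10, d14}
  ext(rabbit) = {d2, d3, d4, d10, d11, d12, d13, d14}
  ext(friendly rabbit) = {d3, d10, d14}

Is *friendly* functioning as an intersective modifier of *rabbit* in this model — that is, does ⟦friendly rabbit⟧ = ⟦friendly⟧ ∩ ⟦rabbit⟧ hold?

⟦friendly⟧ ∩ ⟦rabbit⟧ = {d1, d3, d5, d8, d10, d14} ∩ {d2, d3, d4, d10, d11, d12, d13, d14} = {d3, d10, d14}
Observed ⟦friendly rabbit⟧ = {d3, d10, d14}.
These coincide, so the modifier is intersective here.

yes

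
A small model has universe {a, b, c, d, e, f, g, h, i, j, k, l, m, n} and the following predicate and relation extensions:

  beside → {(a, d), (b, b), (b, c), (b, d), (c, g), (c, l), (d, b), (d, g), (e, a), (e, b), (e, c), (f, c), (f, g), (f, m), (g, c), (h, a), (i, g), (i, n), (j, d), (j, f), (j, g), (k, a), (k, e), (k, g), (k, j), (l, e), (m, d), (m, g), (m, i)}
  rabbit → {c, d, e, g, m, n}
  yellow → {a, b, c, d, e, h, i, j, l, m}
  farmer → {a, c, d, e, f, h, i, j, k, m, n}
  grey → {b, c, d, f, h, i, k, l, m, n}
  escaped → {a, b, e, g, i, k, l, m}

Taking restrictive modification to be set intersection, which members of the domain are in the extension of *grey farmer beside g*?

⟦beside g⟧ = {x : ⟨x, g⟩ ∈ ⟦beside⟧} = {c, d, f, i, j, k, m}
⟦farmer⟧ = {a, c, d, e, f, h, i, j, k, m, n}
… ∩ ⟦beside g⟧ = {a, c, d, e, f, h, i, j, k, m, n} ∩ {c, d, f, i, j, k, m} = {c, d, f, i, j, k, m}
… ∩ ⟦grey⟧ = {c, d, f, i, j, k, m} ∩ {b, c, d, f, h, i, k, l, m, n} = {c, d, f, i, k, m}
So ⟦grey farmer beside g⟧ = {c, d, f, i, k, m}.

{c, d, f, i, k, m}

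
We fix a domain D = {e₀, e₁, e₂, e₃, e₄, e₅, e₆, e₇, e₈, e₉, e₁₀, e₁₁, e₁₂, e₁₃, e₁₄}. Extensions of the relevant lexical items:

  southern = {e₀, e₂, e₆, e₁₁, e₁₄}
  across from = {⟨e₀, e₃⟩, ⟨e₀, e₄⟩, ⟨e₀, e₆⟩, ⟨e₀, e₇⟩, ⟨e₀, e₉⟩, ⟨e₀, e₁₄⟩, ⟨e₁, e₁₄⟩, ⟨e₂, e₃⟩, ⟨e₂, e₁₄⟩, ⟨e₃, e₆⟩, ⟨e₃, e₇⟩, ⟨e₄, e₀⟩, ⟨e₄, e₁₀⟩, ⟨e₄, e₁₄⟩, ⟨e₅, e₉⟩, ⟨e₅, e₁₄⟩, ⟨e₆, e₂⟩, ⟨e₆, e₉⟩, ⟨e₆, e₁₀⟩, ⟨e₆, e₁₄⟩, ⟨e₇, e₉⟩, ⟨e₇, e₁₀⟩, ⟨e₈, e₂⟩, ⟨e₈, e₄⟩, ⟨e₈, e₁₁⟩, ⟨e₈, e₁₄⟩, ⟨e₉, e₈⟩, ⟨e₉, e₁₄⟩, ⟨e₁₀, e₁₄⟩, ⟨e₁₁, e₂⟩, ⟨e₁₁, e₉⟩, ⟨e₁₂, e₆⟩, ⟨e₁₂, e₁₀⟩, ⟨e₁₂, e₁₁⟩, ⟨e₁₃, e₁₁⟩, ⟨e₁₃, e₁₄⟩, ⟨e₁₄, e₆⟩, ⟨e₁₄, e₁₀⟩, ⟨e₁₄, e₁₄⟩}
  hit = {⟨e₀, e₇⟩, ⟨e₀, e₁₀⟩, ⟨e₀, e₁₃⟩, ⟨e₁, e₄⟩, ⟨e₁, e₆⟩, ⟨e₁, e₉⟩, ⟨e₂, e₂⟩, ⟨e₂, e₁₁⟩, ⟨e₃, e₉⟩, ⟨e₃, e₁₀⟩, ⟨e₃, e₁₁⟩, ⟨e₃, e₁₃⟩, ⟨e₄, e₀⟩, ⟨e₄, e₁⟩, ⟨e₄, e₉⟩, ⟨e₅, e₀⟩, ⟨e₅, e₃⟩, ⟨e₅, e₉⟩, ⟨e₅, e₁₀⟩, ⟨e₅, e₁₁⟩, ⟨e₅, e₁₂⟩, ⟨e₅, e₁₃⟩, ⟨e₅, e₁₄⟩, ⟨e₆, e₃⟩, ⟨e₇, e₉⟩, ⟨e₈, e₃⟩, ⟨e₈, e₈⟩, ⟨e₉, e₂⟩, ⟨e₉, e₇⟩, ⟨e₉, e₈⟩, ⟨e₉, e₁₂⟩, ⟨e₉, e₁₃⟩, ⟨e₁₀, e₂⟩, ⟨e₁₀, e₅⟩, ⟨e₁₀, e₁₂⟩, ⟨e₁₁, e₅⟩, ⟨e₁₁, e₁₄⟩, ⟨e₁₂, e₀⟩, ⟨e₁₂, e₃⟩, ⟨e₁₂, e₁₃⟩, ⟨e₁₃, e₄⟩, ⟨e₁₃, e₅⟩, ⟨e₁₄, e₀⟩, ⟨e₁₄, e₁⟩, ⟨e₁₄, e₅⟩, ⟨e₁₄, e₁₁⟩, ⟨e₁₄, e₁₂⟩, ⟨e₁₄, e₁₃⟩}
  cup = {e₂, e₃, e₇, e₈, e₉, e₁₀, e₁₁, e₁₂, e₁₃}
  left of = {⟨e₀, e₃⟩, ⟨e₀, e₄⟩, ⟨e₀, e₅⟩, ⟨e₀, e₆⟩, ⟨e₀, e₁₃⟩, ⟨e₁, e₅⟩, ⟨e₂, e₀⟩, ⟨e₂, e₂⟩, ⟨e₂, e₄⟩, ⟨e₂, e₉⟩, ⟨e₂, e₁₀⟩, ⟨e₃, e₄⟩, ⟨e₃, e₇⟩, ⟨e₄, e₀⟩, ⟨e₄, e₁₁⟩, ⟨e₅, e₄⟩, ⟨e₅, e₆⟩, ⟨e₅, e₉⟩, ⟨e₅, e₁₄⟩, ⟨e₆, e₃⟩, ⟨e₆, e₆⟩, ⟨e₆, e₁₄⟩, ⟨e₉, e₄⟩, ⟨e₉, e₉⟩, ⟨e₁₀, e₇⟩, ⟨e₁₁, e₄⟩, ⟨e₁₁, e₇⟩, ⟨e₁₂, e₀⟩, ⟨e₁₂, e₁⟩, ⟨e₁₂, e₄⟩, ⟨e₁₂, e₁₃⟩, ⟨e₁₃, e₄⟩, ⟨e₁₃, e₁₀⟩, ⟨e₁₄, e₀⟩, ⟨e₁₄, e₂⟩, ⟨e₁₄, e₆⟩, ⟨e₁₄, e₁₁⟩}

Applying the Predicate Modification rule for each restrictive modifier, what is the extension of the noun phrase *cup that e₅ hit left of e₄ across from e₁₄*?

{e₉, e₁₃}

⟦that e₅ hit⟧ = {x : ⟨e₅, x⟩ ∈ ⟦hit⟧} = {e₀, e₃, e₉, e₁₀, e₁₁, e₁₂, e₁₃, e₁₄}
⟦left of e₄⟧ = {x : ⟨x, e₄⟩ ∈ ⟦left of⟧} = {e₀, e₂, e₃, e₅, e₉, e₁₁, e₁₂, e₁₃}
⟦across from e₁₄⟧ = {x : ⟨x, e₁₄⟩ ∈ ⟦across from⟧} = {e₀, e₁, e₂, e₄, e₅, e₆, e₈, e₉, e₁₀, e₁₃, e₁₄}
⟦cup⟧ = {e₂, e₃, e₇, e₈, e₉, e₁₀, e₁₁, e₁₂, e₁₃}
… ∩ ⟦that e₅ hit⟧ = {e₂, e₃, e₇, e₈, e₉, e₁₀, e₁₁, e₁₂, e₁₃} ∩ {e₀, e₃, e₉, e₁₀, e₁₁, e₁₂, e₁₃, e₁₄} = {e₃, e₉, e₁₀, e₁₁, e₁₂, e₁₃}
… ∩ ⟦left of e₄⟧ = {e₃, e₉, e₁₀, e₁₁, e₁₂, e₁₃} ∩ {e₀, e₂, e₃, e₅, e₉, e₁₁, e₁₂, e₁₃} = {e₃, e₉, e₁₁, e₁₂, e₁₃}
… ∩ ⟦across from e₁₄⟧ = {e₃, e₉, e₁₁, e₁₂, e₁₃} ∩ {e₀, e₁, e₂, e₄, e₅, e₆, e₈, e₉, e₁₀, e₁₃, e₁₄} = {e₉, e₁₃}
So ⟦cup that e₅ hit left of e₄ across from e₁₄⟧ = {e₉, e₁₃}.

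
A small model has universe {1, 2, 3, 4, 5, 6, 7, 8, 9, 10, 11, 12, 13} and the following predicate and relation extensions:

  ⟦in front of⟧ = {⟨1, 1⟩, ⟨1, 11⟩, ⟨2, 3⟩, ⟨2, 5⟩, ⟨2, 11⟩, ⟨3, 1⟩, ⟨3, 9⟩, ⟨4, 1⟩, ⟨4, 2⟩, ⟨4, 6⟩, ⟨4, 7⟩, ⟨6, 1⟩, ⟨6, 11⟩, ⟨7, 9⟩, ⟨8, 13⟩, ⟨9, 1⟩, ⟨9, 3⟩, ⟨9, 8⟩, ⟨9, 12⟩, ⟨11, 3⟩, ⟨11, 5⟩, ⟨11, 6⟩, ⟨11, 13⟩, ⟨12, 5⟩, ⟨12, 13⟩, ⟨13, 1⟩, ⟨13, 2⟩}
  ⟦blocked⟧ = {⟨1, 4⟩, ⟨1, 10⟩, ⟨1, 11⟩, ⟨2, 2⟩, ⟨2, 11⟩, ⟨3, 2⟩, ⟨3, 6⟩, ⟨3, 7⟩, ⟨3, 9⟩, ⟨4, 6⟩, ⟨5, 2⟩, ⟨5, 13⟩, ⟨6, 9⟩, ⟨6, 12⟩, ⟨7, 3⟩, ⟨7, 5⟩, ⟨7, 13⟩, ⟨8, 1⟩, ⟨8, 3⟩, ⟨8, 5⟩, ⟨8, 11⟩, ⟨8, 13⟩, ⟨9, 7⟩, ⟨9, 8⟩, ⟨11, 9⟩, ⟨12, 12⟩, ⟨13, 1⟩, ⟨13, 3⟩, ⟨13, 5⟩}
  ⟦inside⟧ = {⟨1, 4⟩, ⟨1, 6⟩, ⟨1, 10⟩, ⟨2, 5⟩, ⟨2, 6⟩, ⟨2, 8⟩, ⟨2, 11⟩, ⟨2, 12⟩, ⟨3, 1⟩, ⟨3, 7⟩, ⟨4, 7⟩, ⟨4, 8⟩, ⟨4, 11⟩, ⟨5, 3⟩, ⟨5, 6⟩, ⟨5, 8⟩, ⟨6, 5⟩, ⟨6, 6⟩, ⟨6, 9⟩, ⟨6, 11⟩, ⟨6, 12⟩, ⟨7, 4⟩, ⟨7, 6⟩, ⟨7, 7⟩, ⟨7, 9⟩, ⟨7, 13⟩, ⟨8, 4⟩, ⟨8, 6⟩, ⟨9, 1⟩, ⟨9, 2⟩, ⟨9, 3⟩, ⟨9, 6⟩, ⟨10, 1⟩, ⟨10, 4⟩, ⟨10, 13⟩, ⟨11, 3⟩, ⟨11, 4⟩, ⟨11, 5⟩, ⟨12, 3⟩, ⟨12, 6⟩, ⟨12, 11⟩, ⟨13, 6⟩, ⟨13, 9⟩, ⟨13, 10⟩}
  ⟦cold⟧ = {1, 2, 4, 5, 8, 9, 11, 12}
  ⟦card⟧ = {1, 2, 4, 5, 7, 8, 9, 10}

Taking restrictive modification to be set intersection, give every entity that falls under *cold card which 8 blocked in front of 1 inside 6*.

{1}

⟦which 8 blocked⟧ = {x : ⟨8, x⟩ ∈ ⟦blocked⟧} = {1, 3, 5, 11, 13}
⟦in front of 1⟧ = {x : ⟨x, 1⟩ ∈ ⟦in front of⟧} = {1, 3, 4, 6, 9, 13}
⟦inside 6⟧ = {x : ⟨x, 6⟩ ∈ ⟦inside⟧} = {1, 2, 5, 6, 7, 8, 9, 12, 13}
⟦card⟧ = {1, 2, 4, 5, 7, 8, 9, 10}
… ∩ ⟦which 8 blocked⟧ = {1, 2, 4, 5, 7, 8, 9, 10} ∩ {1, 3, 5, 11, 13} = {1, 5}
… ∩ ⟦in front of 1⟧ = {1, 5} ∩ {1, 3, 4, 6, 9, 13} = {1}
… ∩ ⟦inside 6⟧ = {1} ∩ {1, 2, 5, 6, 7, 8, 9, 12, 13} = {1}
… ∩ ⟦cold⟧ = {1} ∩ {1, 2, 4, 5, 8, 9, 11, 12} = {1}
So ⟦cold card which 8 blocked in front of 1 inside 6⟧ = {1}.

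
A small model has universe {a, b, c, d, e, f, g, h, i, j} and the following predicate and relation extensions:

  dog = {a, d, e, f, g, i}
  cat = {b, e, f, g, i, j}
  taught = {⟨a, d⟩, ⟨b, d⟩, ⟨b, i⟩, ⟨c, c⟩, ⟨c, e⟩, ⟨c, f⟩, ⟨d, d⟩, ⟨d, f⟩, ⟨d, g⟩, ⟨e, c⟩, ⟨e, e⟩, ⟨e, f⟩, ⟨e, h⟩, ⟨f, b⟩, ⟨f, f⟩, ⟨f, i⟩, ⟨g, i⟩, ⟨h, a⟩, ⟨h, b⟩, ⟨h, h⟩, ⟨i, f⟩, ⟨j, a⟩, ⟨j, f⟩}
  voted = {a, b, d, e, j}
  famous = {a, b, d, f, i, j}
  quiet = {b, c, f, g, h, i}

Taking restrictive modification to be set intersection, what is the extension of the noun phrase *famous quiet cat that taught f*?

⟦that taught f⟧ = {x : ⟨x, f⟩ ∈ ⟦taught⟧} = {c, d, e, f, i, j}
⟦cat⟧ = {b, e, f, g, i, j}
… ∩ ⟦that taught f⟧ = {b, e, f, g, i, j} ∩ {c, d, e, f, i, j} = {e, f, i, j}
… ∩ ⟦famous⟧ = {e, f, i, j} ∩ {a, b, d, f, i, j} = {f, i, j}
… ∩ ⟦quiet⟧ = {f, i, j} ∩ {b, c, f, g, h, i} = {f, i}
So ⟦famous quiet cat that taught f⟧ = {f, i}.

{f, i}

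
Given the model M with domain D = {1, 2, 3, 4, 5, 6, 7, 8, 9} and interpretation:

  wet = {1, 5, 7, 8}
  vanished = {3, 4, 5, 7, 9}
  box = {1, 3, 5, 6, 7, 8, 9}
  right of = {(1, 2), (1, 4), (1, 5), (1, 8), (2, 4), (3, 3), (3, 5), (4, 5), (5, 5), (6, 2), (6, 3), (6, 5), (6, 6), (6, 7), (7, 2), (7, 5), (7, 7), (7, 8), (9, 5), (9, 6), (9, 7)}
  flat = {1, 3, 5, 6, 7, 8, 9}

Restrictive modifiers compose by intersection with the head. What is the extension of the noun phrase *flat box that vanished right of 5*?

{3, 5, 7, 9}

⟦that vanished⟧ = ⟦vanished⟧ = {3, 4, 5, 7, 9}
⟦right of 5⟧ = {x : ⟨x, 5⟩ ∈ ⟦right of⟧} = {1, 3, 4, 5, 6, 7, 9}
⟦box⟧ = {1, 3, 5, 6, 7, 8, 9}
… ∩ ⟦that vanished⟧ = {1, 3, 5, 6, 7, 8, 9} ∩ {3, 4, 5, 7, 9} = {3, 5, 7, 9}
… ∩ ⟦right of 5⟧ = {3, 5, 7, 9} ∩ {1, 3, 4, 5, 6, 7, 9} = {3, 5, 7, 9}
… ∩ ⟦flat⟧ = {3, 5, 7, 9} ∩ {1, 3, 5, 6, 7, 8, 9} = {3, 5, 7, 9}
So ⟦flat box that vanished right of 5⟧ = {3, 5, 7, 9}.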